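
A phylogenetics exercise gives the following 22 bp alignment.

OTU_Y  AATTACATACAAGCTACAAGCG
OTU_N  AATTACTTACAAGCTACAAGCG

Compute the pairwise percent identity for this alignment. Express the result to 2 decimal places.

Differing sites — 7:A/T.
21 of the 22 sites match, so the percent identity is 21/22 × 100 = 95.45%.

95.45%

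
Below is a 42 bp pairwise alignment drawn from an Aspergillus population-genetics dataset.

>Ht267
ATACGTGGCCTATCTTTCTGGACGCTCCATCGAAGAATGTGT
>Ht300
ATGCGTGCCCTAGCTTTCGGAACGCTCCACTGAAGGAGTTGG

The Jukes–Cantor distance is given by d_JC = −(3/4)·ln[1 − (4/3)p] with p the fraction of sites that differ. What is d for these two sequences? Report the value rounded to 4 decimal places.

The sequences differ at positions 3 (A/G), 8 (G/C), 13 (T/G), 19 (T/G), 21 (G/A), 30 (T/C), 31 (C/T), 36 (A/G), 38 (T/G), 39 (G/T), 42 (T/G).
p = 11/42 = 0.261905.
d = −0.75 · ln(1 − (4/3)·0.261905) = −0.75 · ln(0.650793) = −0.75 · (-0.429564) = 0.3222.

0.3222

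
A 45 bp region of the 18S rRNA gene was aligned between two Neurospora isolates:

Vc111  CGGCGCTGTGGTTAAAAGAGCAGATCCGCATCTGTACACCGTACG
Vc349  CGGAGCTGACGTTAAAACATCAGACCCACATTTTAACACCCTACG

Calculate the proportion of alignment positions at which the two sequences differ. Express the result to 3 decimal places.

The sequences differ at positions 4 (C/A), 9 (T/A), 10 (G/C), 18 (G/C), 20 (G/T), 25 (T/C), 28 (G/A), 32 (C/T), 34 (G/T), 35 (T/A), 41 (G/C).
There are 11 differences over 45 sites, so p = 11/45 = 0.244.

0.244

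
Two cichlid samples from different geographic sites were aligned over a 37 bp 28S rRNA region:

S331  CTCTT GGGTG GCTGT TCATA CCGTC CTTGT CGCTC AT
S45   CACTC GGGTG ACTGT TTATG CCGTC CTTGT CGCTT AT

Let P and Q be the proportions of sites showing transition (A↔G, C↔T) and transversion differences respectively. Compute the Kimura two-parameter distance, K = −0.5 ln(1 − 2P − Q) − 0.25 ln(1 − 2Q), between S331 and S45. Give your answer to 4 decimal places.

Mismatches occur at site 2 (T↔A, transversion), site 5 (T↔C, transition), site 11 (G↔A, transition), site 17 (C↔T, transition), site 20 (A↔G, transition), site 35 (C↔T, transition).
Of the 6 differences, 5 transitions and 1 transversion over 37 sites: P = 5/37 = 0.135135, Q = 1/37 = 0.027027.
d = −0.5·ln(0.702703) − 0.25·ln(0.945946) = −0.5·(-0.352821) − 0.25·(-0.055570) = 0.1903.

0.1903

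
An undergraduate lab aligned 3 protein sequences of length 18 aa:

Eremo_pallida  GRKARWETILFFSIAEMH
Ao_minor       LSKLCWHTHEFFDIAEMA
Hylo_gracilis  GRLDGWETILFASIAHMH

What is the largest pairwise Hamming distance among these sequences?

Pairwise Hamming distances:
  Eremo_pallida vs Ao_minor: 9
  Eremo_pallida vs Hylo_gracilis: 5
  Ao_minor vs Hylo_gracilis: 12
The largest is 12, between Ao_minor and Hylo_gracilis.

12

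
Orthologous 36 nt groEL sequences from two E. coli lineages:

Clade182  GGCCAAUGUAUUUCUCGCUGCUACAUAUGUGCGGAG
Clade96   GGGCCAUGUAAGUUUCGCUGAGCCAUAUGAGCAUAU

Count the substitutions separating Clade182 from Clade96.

Differing sites — 3:C/G; 5:A/C; 11:U/A; 12:U/G; 14:C/U; 21:C/A; 22:U/G; 23:A/C; 30:U/A; 33:G/A; 34:G/U; 36:G/U.
That gives 12 mismatches out of 36 aligned sites, so the Hamming distance is 12.

12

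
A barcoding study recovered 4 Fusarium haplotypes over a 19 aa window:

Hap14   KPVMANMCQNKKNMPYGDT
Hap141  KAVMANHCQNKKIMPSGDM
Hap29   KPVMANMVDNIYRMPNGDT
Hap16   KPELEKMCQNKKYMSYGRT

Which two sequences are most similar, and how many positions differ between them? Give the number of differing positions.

Pairwise Hamming distances:
  Hap14 vs Hap141: 5
  Hap14 vs Hap29: 6
  Hap14 vs Hap16: 7
  Hap141 vs Hap29: 9
  Hap141 vs Hap16: 11
  Hap29 vs Hap16: 12
The smallest is 5, between Hap14 and Hap141.

5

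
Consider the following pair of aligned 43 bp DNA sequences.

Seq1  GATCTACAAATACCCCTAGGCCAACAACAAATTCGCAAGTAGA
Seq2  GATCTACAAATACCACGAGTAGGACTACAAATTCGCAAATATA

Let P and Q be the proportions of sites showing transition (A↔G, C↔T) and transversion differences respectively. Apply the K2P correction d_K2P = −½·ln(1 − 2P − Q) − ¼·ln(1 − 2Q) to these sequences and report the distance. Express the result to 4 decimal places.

0.2462

Differing sites — 15:C/A (Tv); 17:T/G (Tv); 20:G/T (Tv); 21:C/A (Tv); 22:C/G (Tv); 23:A/G (Ti); 26:A/T (Tv); 39:G/A (Ti); 42:G/T (Tv).
Of the 9 differences, 2 transitions and 7 transversions over 43 sites: P = 2/43 = 0.046512, Q = 7/43 = 0.162791.
d = −0.5·ln(0.744185) − 0.25·ln(0.674418) = −0.5·(-0.295466) − 0.25·(-0.393905) = 0.2462.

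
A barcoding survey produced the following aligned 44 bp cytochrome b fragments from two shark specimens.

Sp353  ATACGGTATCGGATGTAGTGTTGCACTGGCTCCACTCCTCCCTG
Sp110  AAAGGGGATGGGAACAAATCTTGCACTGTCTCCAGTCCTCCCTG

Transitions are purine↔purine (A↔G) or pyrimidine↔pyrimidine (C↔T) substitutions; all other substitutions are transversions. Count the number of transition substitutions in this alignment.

Differing sites — 2:T/A (Tv); 4:C/G (Tv); 7:T/G (Tv); 10:C/G (Tv); 14:T/A (Tv); 15:G/C (Tv); 16:T/A (Tv); 18:G/A (Ti); 20:G/C (Tv); 29:G/T (Tv); 35:C/G (Tv).
Of the 11 differences, 1 transition and 10 transversions, so the answer is 1.

1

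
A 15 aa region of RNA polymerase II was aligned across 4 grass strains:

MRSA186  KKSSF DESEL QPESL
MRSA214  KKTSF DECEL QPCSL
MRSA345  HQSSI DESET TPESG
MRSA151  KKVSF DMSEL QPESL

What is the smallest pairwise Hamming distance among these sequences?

2

Pairwise Hamming distances:
  MRSA186 vs MRSA214: 3
  MRSA186 vs MRSA345: 6
  MRSA186 vs MRSA151: 2
  MRSA214 vs MRSA345: 9
  MRSA214 vs MRSA151: 4
  MRSA345 vs MRSA151: 8
The smallest is 2, between MRSA186 and MRSA151.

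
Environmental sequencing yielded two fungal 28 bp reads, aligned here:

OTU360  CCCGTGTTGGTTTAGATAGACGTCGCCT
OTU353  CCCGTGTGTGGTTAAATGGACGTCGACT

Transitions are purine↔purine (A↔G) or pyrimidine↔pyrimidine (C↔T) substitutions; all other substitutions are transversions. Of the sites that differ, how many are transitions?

The sequences differ at positions 8 (T/G, transversion), 9 (G/T, transversion), 11 (T/G, transversion), 15 (G/A, transition), 18 (A/G, transition), 26 (C/A, transversion).
Of the 6 differences, 2 transitions and 4 transversions, so the answer is 2.

2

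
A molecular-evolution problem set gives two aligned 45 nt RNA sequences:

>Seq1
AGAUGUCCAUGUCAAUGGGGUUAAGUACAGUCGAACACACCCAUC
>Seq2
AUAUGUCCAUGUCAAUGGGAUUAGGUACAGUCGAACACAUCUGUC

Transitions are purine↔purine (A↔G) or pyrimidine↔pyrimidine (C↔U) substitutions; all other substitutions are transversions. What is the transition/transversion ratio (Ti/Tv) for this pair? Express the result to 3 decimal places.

5.000

Mismatches occur at site 2 (G→U, transversion), site 20 (G→A, transition), site 24 (A→G, transition), site 40 (C→U, transition), site 42 (C→U, transition), site 43 (A→G, transition).
Of the 6 differences, 5 transitions and 1 transversion, so Ti/Tv = 5/1 = 5.000.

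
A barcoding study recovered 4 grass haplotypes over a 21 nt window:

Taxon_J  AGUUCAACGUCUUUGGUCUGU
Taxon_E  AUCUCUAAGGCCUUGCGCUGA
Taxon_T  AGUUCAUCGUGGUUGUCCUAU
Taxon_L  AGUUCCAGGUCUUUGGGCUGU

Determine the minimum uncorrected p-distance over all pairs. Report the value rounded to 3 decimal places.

0.143

Pairwise Hamming distances:
  Taxon_J vs Taxon_E: 9
  Taxon_J vs Taxon_T: 6
  Taxon_J vs Taxon_L: 3
  Taxon_E vs Taxon_T: 12
  Taxon_E vs Taxon_L: 8
  Taxon_T vs Taxon_L: 8
The smallest is 3 mismatches, between Taxon_J and Taxon_L; p = 3/21 = 0.143.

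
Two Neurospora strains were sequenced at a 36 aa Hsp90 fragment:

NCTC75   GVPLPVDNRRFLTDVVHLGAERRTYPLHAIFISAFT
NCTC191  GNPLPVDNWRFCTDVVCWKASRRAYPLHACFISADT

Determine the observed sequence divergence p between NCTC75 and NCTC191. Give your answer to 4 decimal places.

0.2778

Differing sites — 2:V/N; 9:R/W; 12:L/C; 17:H/C; 18:L/W; 19:G/K; 21:E/S; 24:T/A; 30:I/C; 35:F/D.
There are 10 differences over 36 sites, so p = 10/36 = 0.2778.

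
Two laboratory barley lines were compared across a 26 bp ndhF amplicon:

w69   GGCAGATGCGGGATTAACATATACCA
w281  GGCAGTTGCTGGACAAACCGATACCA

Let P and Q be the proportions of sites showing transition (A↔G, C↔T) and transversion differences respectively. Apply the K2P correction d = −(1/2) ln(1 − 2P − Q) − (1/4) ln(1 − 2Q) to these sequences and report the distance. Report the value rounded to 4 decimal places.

0.2782

The sequences differ at positions 6 (A/T, transversion), 10 (G/T, transversion), 14 (T/C, transition), 15 (T/A, transversion), 19 (A/C, transversion), 20 (T/G, transversion).
Of the 6 differences, 1 transition and 5 transversions over 26 sites: P = 1/26 = 0.038462, Q = 5/26 = 0.192308.
d = −0.5·ln(0.730768) − 0.25·ln(0.615384) = −0.5·(-0.313659) − 0.25·(-0.485509) = 0.2782.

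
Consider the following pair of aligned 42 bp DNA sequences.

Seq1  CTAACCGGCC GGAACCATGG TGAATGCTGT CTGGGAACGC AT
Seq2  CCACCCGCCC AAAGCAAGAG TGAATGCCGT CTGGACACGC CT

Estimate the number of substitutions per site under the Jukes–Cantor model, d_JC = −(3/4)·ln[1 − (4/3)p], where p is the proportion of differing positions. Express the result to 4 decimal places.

0.3992

Mismatches occur at site 2 (T↔C), site 4 (A↔C), site 8 (G↔C), site 11 (G↔A), site 12 (G↔A), site 14 (A↔G), site 16 (C↔A), site 18 (T↔G), site 19 (G↔A), site 28 (T↔C), site 35 (G↔A), site 36 (A↔C), site 41 (A↔C).
p = 13/42 = 0.309524.
d = −0.75 · ln(1 − (4/3)·0.309524) = −0.75 · ln(0.587301) = −0.75 · (-0.532218) = 0.3992.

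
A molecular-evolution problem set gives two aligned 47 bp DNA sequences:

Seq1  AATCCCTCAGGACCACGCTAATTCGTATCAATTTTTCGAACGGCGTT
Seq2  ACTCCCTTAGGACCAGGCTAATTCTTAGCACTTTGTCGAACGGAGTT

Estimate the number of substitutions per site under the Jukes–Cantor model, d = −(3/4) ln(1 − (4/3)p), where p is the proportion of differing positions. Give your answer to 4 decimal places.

Differing sites — 2:A/C; 8:C/T; 16:C/G; 25:G/T; 28:T/G; 31:A/C; 35:T/G; 44:C/A.
p = 8/47 = 0.170213.
d = −0.75 · ln(1 − (4/3)·0.170213) = −0.75 · ln(0.773049) = −0.75 · (-0.257413) = 0.1931.

0.1931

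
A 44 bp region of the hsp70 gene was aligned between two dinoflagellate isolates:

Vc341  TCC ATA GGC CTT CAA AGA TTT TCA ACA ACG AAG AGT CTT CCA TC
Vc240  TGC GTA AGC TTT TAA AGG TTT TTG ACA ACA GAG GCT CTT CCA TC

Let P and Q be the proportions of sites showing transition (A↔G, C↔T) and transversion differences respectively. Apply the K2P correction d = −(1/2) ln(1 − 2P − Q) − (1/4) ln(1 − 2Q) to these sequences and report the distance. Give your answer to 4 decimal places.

0.3704

Differing sites — 2:C/G (Tv); 4:A/G (Ti); 7:G/A (Ti); 10:C/T (Ti); 13:C/T (Ti); 18:A/G (Ti); 23:C/T (Ti); 24:A/G (Ti); 30:G/A (Ti); 31:A/G (Ti); 34:A/G (Ti); 35:G/C (Tv).
Of the 12 differences, 10 transitions and 2 transversions over 44 sites: P = 10/44 = 0.227273, Q = 2/44 = 0.045455.
d = −0.5·ln(0.499999) − 0.25·ln(0.909090) = −0.5·(-0.693149) − 0.25·(-0.095311) = 0.3704.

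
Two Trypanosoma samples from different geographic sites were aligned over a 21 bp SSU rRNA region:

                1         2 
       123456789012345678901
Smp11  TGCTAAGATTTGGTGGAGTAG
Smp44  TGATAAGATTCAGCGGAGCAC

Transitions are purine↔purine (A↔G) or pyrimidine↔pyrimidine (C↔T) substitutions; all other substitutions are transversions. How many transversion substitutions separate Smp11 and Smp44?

2

Differing sites — 3:C/A (Tv); 11:T/C (Ti); 12:G/A (Ti); 14:T/C (Ti); 19:T/C (Ti); 21:G/C (Tv).
Of the 6 differences, 4 transitions and 2 transversions, so the answer is 2.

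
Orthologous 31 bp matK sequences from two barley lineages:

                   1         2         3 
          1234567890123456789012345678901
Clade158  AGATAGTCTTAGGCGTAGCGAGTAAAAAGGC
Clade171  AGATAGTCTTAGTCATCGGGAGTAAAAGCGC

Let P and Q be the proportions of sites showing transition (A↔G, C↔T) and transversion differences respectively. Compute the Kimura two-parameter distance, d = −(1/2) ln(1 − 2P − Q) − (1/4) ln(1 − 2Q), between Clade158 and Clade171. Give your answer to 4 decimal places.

The sequences differ at positions 13 (G/T, transversion), 15 (G/A, transition), 17 (A/C, transversion), 19 (C/G, transversion), 28 (A/G, transition), 29 (G/C, transversion).
Of the 6 differences, 2 transitions and 4 transversions over 31 sites: P = 2/31 = 0.064516, Q = 4/31 = 0.129032.
d = −0.5·ln(0.741936) − 0.25·ln(0.741936) = −0.5·(-0.298492) − 0.25·(-0.298492) = 0.2239.

0.2239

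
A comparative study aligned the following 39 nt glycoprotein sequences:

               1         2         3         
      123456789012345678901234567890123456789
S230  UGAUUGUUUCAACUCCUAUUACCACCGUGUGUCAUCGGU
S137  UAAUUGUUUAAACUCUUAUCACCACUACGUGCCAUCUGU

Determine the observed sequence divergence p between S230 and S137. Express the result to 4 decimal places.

Differing sites — 2:G/A; 10:C/A; 16:C/U; 20:U/C; 26:C/U; 27:G/A; 28:U/C; 32:U/C; 37:G/U.
There are 9 differences over 39 sites, so p = 9/39 = 0.2308.

0.2308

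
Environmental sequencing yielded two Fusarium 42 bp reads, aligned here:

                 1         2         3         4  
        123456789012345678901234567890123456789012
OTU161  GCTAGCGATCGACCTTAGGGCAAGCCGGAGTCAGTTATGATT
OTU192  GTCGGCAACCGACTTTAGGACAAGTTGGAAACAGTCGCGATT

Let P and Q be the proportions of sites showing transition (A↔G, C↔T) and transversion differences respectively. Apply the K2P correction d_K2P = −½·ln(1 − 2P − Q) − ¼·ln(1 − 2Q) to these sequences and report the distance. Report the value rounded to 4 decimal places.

Mismatches occur at site 2 (C/T, transition), site 3 (T/C, transition), site 4 (A/G, transition), site 7 (G/A, transition), site 9 (T/C, transition), site 14 (C/T, transition), site 20 (G/A, transition), site 25 (C/T, transition), site 26 (C/T, transition), site 30 (G/A, transition), site 31 (T/A, transversion), site 36 (T/C, transition), site 37 (A/G, transition), site 38 (T/C, transition).
Of the 14 differences, 13 transitions and 1 transversion over 42 sites: P = 13/42 = 0.309524, Q = 1/42 = 0.023810.
d = −0.5·ln(0.357142) − 0.25·ln(0.952380) = −0.5·(-1.029622) − 0.25·(-0.048791) = 0.5270.

0.5270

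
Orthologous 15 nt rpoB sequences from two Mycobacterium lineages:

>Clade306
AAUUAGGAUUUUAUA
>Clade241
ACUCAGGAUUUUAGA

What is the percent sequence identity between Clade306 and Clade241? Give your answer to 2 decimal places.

80.00%

The sequences differ at positions 2 (A/C), 4 (U/C), 14 (U/G).
12 of the 15 sites match, so the percent identity is 12/15 × 100 = 80.00%.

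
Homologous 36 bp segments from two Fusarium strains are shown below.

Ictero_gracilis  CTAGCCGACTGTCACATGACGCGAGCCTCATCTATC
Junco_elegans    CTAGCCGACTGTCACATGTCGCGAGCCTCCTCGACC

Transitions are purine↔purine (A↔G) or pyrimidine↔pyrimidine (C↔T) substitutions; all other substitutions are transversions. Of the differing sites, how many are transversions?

3

Mismatches occur at site 19 (A↔T, transversion), site 30 (A↔C, transversion), site 33 (T↔G, transversion), site 35 (T↔C, transition).
Of the 4 differences, 1 transition and 3 transversions, so the answer is 3.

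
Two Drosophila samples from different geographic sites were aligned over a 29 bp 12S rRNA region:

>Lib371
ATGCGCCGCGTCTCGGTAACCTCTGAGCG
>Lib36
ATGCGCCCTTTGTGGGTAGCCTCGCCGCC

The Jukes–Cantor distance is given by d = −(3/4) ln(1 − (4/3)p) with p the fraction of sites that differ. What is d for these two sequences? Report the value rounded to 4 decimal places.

Differing sites — 8:G/C; 9:C/T; 10:G/T; 12:C/G; 14:C/G; 19:A/G; 24:T/G; 25:G/C; 26:A/C; 29:G/C.
p = 10/29 = 0.344828.
d = −0.75 · ln(1 − (4/3)·0.344828) = −0.75 · ln(0.540229) = −0.75 · (-0.615762) = 0.4618.

0.4618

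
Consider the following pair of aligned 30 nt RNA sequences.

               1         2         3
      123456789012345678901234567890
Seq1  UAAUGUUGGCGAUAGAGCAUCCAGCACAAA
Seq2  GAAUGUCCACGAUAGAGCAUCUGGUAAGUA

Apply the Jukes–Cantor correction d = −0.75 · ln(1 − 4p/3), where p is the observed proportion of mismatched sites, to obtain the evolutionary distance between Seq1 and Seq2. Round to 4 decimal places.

0.4408

Mismatches occur at site 1 (U/G), site 7 (U/C), site 8 (G/C), site 9 (G/A), site 22 (C/U), site 23 (A/G), site 25 (C/U), site 27 (C/A), site 28 (A/G), site 29 (A/U).
p = 10/30 = 0.333333.
d = −0.75 · ln(1 − (4/3)·0.333333) = −0.75 · ln(0.555556) = −0.75 · (-0.587786) = 0.4408.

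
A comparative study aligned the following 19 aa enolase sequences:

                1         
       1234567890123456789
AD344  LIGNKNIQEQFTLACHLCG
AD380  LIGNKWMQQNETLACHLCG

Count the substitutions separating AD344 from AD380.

5

Mismatches occur at site 6 (N↔W), site 7 (I↔M), site 9 (E↔Q), site 10 (Q↔N), site 11 (F↔E).
That gives 5 mismatches out of 19 aligned sites, so the Hamming distance is 5.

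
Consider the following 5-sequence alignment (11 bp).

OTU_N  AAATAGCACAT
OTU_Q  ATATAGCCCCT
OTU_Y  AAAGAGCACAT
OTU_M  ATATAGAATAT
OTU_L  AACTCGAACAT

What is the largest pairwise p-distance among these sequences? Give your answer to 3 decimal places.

0.545

Pairwise Hamming distances:
  OTU_N vs OTU_Q: 3
  OTU_N vs OTU_Y: 1
  OTU_N vs OTU_M: 3
  OTU_N vs OTU_L: 3
  OTU_Q vs OTU_Y: 4
  OTU_Q vs OTU_M: 4
  OTU_Q vs OTU_L: 6
  OTU_Y vs OTU_M: 4
  OTU_Y vs OTU_L: 4
  OTU_M vs OTU_L: 4
The largest is 6 mismatches, between OTU_Q and OTU_L; p = 6/11 = 0.545.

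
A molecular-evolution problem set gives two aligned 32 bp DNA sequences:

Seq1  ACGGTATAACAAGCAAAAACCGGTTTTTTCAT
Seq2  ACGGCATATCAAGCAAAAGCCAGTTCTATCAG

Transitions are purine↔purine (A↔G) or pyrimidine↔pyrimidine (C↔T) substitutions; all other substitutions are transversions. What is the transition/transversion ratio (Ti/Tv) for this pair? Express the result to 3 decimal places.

1.333

Mismatches occur at site 5 (T↔C, transition), site 9 (A↔T, transversion), site 19 (A↔G, transition), site 22 (G↔A, transition), site 26 (T↔C, transition), site 28 (T↔A, transversion), site 32 (T↔G, transversion).
Of the 7 differences, 4 transitions and 3 transversions, so Ti/Tv = 4/3 = 1.333.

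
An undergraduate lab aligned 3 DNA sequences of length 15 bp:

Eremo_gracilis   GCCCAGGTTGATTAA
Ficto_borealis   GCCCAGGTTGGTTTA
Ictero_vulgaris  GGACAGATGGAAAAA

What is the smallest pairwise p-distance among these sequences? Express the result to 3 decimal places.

0.133

Pairwise Hamming distances:
  Eremo_gracilis vs Ficto_borealis: 2
  Eremo_gracilis vs Ictero_vulgaris: 6
  Ficto_borealis vs Ictero_vulgaris: 8
The smallest is 2 mismatches, between Eremo_gracilis and Ficto_borealis; p = 2/15 = 0.133.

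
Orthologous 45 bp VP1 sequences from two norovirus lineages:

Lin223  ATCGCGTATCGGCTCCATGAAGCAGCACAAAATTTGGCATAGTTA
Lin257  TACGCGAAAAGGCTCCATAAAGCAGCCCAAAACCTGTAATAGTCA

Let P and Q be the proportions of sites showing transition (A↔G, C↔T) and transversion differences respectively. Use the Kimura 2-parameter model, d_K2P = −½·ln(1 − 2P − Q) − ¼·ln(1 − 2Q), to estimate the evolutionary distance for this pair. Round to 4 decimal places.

0.3295

Mismatches occur at site 1 (A↔T, transversion), site 2 (T↔A, transversion), site 7 (T↔A, transversion), site 9 (T↔A, transversion), site 10 (C↔A, transversion), site 19 (G↔A, transition), site 27 (A↔C, transversion), site 33 (T↔C, transition), site 34 (T↔C, transition), site 37 (G↔T, transversion), site 38 (C↔A, transversion), site 44 (T↔C, transition).
Of the 12 differences, 4 transitions and 8 transversions over 45 sites: P = 4/45 = 0.088889, Q = 8/45 = 0.177778.
d = −0.5·ln(0.644444) − 0.25·ln(0.644444) = −0.5·(-0.439367) − 0.25·(-0.439367) = 0.3295.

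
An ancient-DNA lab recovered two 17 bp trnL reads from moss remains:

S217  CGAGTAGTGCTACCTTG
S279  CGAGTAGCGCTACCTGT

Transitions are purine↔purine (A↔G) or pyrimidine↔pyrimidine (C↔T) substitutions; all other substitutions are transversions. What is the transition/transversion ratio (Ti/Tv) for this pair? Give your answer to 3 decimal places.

Differing sites — 8:T/C (Ti); 16:T/G (Tv); 17:G/T (Tv).
Of the 3 differences, 1 transition and 2 transversions, so Ti/Tv = 1/2 = 0.500.

0.500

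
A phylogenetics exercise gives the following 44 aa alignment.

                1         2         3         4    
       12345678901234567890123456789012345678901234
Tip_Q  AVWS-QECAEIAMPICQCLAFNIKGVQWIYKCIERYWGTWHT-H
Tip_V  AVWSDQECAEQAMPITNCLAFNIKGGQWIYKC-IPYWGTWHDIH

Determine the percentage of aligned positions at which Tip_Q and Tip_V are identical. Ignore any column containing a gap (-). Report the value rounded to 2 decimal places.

Excluding the 3 gap columns leaves 41 comparable sites.
The sequences differ at positions 11 (I/Q), 16 (C/T), 17 (Q/N), 26 (V/G), 34 (E/I), 35 (R/P), 42 (T/D).
34 of the 41 comparable sites match, so the percent identity is 34/41 × 100 = 82.93%.

82.93%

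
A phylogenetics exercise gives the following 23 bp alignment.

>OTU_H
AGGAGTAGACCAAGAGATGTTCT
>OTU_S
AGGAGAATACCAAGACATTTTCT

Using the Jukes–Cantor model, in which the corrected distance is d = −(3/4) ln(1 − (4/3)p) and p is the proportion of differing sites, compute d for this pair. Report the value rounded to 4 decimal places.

The sequences differ at positions 6 (T/A), 8 (G/T), 16 (G/C), 19 (G/T).
p = 4/23 = 0.173913.
d = −0.75 · ln(1 − (4/3)·0.173913) = −0.75 · ln(0.768116) = −0.75 · (-0.263815) = 0.1979.

0.1979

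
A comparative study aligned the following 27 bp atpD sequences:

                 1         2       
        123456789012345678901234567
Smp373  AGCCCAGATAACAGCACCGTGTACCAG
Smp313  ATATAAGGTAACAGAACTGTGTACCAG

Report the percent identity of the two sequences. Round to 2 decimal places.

Differing sites — 2:G/T; 3:C/A; 4:C/T; 5:C/A; 8:A/G; 15:C/A; 18:C/T.
20 of the 27 sites match, so the percent identity is 20/27 × 100 = 74.07%.

74.07%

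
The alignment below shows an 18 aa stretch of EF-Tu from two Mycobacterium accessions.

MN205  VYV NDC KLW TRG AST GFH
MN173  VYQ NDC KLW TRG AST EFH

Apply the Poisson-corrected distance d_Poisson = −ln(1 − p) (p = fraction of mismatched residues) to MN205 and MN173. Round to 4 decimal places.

Mismatches occur at site 3 (V→Q), site 16 (G→E).
p = 2/18 = 0.111111.
d = −ln(1 − 0.111111) = −ln(0.888889) = 0.1178.

0.1178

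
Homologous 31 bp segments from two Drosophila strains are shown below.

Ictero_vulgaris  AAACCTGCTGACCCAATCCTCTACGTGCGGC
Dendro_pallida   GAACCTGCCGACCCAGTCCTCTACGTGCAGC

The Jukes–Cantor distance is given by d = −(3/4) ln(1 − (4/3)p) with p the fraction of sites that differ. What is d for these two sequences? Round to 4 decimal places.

0.1416

Mismatches occur at site 1 (A↔G), site 9 (T↔C), site 16 (A↔G), site 29 (G↔A).
p = 4/31 = 0.129032.
d = −0.75 · ln(1 − (4/3)·0.129032) = −0.75 · ln(0.827957) = −0.75 · (-0.188794) = 0.1416.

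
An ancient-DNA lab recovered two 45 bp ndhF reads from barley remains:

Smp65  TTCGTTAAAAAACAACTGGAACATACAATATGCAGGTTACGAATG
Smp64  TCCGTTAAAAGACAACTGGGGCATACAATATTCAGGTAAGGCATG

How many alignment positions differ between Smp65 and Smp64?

Mismatches occur at site 2 (T↔C), site 11 (A↔G), site 20 (A↔G), site 21 (A↔G), site 32 (G↔T), site 38 (T↔A), site 40 (C↔G), site 42 (A↔C).
That gives 8 mismatches out of 45 aligned sites, so the Hamming distance is 8.

8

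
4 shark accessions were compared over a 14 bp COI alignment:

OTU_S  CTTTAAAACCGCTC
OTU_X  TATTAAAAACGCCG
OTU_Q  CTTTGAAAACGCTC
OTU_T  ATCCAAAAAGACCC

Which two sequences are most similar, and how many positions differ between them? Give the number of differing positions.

2

Pairwise Hamming distances:
  OTU_S vs OTU_X: 5
  OTU_S vs OTU_Q: 2
  OTU_S vs OTU_T: 7
  OTU_X vs OTU_Q: 5
  OTU_X vs OTU_T: 7
  OTU_Q vs OTU_T: 7
The smallest is 2, between OTU_S and OTU_Q.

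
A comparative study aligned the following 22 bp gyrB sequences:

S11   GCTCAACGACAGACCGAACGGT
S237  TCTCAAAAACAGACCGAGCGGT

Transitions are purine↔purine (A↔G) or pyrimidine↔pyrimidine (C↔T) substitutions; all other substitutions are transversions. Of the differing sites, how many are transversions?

Differing sites — 1:G/T (Tv); 7:C/A (Tv); 8:G/A (Ti); 18:A/G (Ti).
Of the 4 differences, 2 transitions and 2 transversions, so the answer is 2.

2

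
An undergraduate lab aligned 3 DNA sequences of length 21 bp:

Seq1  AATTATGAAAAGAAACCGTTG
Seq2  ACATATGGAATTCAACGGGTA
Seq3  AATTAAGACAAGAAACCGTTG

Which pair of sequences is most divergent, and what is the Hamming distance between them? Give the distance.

11

Pairwise Hamming distances:
  Seq1 vs Seq2: 9
  Seq1 vs Seq3: 2
  Seq2 vs Seq3: 11
The largest is 11, between Seq2 and Seq3.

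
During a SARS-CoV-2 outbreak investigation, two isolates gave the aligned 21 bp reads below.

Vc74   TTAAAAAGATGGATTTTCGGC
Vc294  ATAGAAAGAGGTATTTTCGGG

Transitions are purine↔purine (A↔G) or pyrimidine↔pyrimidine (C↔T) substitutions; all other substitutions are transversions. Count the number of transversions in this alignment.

Mismatches occur at site 1 (T↔A, transversion), site 4 (A↔G, transition), site 10 (T↔G, transversion), site 12 (G↔T, transversion), site 21 (C↔G, transversion).
Of the 5 differences, 1 transition and 4 transversions, so the answer is 4.

4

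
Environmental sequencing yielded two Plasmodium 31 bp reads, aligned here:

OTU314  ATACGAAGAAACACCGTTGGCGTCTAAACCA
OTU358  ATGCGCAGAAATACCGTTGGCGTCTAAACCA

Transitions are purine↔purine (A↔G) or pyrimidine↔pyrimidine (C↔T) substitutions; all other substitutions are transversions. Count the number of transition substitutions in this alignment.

2

Differing sites — 3:A/G (Ti); 6:A/C (Tv); 12:C/T (Ti).
Of the 3 differences, 2 transitions and 1 transversion, so the answer is 2.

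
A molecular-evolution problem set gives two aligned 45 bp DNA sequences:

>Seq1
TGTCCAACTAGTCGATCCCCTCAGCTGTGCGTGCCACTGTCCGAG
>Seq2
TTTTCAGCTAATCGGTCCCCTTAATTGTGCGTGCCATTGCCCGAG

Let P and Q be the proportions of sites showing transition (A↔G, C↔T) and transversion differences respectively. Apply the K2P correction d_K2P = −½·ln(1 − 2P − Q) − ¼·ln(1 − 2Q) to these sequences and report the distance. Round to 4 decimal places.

0.2856

The sequences differ at positions 2 (G/T, transversion), 4 (C/T, transition), 7 (A/G, transition), 11 (G/A, transition), 15 (A/G, transition), 22 (C/T, transition), 24 (G/A, transition), 25 (C/T, transition), 37 (C/T, transition), 40 (T/C, transition).
Of the 10 differences, 9 transitions and 1 transversion over 45 sites: P = 9/45 = 0.200000, Q = 1/45 = 0.022222.
d = −0.5·ln(0.577778) − 0.25·ln(0.955556) = −0.5·(-0.548566) − 0.25·(-0.045462) = 0.2856.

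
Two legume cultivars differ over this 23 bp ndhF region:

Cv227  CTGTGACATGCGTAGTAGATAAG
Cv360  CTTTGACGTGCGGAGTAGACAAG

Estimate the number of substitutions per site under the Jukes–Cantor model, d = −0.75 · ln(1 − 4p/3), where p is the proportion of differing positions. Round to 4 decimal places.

0.1979

Mismatches occur at site 3 (G/T), site 8 (A/G), site 13 (T/G), site 20 (T/C).
p = 4/23 = 0.173913.
d = −0.75 · ln(1 − (4/3)·0.173913) = −0.75 · ln(0.768116) = −0.75 · (-0.263815) = 0.1979.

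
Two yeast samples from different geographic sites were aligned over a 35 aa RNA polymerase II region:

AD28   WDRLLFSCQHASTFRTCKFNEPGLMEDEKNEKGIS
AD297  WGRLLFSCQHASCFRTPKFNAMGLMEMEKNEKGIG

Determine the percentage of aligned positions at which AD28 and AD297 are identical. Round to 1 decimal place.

Mismatches occur at site 2 (D/G), site 13 (T/C), site 17 (C/P), site 21 (E/A), site 22 (P/M), site 27 (D/M), site 35 (S/G).
28 of the 35 sites match, so the percent identity is 28/35 × 100 = 80.0%.

80.0%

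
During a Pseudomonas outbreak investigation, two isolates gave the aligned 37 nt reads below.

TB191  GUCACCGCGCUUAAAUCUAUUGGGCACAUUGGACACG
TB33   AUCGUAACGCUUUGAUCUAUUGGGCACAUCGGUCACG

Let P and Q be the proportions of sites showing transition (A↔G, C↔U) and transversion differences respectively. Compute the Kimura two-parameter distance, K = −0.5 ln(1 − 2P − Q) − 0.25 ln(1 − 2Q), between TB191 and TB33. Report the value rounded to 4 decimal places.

Mismatches occur at site 1 (G↔A, transition), site 4 (A↔G, transition), site 5 (C↔U, transition), site 6 (C↔A, transversion), site 7 (G↔A, transition), site 13 (A↔U, transversion), site 14 (A↔G, transition), site 30 (U↔C, transition), site 33 (A↔U, transversion).
Of the 9 differences, 6 transitions and 3 transversions over 37 sites: P = 6/37 = 0.162162, Q = 3/37 = 0.081081.
d = −0.5·ln(0.594595) − 0.25·ln(0.837838) = −0.5·(-0.519875) − 0.25·(-0.176931) = 0.3042.

0.3042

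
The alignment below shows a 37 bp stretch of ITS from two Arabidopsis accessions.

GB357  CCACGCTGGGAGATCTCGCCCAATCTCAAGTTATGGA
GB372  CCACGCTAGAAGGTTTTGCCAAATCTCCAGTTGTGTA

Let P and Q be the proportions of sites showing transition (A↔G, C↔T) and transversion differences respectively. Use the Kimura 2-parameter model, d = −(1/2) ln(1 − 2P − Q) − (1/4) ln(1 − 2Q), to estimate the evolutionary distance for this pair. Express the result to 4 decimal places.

0.3042

The sequences differ at positions 8 (G/A, transition), 10 (G/A, transition), 13 (A/G, transition), 15 (C/T, transition), 17 (C/T, transition), 21 (C/A, transversion), 28 (A/C, transversion), 33 (A/G, transition), 36 (G/T, transversion).
Of the 9 differences, 6 transitions and 3 transversions over 37 sites: P = 6/37 = 0.162162, Q = 3/37 = 0.081081.
d = −0.5·ln(0.594595) − 0.25·ln(0.837838) = −0.5·(-0.519875) − 0.25·(-0.176931) = 0.3042.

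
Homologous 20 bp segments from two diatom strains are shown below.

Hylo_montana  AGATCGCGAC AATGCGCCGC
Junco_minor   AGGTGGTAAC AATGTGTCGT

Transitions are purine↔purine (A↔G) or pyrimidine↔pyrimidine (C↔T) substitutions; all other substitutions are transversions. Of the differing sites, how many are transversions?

The sequences differ at positions 3 (A/G, transition), 5 (C/G, transversion), 7 (C/T, transition), 8 (G/A, transition), 15 (C/T, transition), 17 (C/T, transition), 20 (C/T, transition).
Of the 7 differences, 6 transitions and 1 transversion, so the answer is 1.

1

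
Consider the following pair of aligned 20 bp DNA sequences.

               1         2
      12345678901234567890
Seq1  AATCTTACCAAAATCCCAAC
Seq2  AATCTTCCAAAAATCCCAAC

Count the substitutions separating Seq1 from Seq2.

2

Differing sites — 7:A/C; 9:C/A.
That gives 2 mismatches out of 20 aligned sites, so the Hamming distance is 2.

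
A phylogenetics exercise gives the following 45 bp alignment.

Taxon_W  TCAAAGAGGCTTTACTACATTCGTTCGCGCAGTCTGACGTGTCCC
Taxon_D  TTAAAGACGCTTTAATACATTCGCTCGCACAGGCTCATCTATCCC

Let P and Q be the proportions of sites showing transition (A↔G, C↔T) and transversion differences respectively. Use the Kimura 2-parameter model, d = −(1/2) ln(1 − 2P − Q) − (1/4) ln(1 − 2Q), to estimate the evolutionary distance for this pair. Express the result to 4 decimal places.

0.2656

The sequences differ at positions 2 (C/T, transition), 8 (G/C, transversion), 15 (C/A, transversion), 24 (T/C, transition), 29 (G/A, transition), 33 (T/G, transversion), 36 (G/C, transversion), 38 (C/T, transition), 39 (G/C, transversion), 41 (G/A, transition).
Of the 10 differences, 5 transitions and 5 transversions over 45 sites: P = 5/45 = 0.111111, Q = 5/45 = 0.111111.
d = −0.5·ln(0.666667) − 0.25·ln(0.777778) = −0.5·(-0.405465) − 0.25·(-0.251314) = 0.2656.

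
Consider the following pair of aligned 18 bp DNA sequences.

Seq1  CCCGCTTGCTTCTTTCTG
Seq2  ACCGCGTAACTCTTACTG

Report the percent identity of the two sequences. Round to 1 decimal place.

Mismatches occur at site 1 (C→A), site 6 (T→G), site 8 (G→A), site 9 (C→A), site 10 (T→C), site 15 (T→A).
12 of the 18 sites match, so the percent identity is 12/18 × 100 = 66.7%.

66.7%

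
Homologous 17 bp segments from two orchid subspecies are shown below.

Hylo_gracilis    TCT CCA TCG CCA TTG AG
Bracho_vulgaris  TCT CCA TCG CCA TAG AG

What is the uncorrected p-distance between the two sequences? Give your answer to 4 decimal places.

0.0588

The sequences differ at position 14 (T/A).
There are 1 differences over 17 sites, so p = 1/17 = 0.0588.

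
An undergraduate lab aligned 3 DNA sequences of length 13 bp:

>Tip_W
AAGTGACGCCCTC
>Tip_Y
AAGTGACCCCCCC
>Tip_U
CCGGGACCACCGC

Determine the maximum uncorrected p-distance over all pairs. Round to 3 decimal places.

0.462

Pairwise Hamming distances:
  Tip_W vs Tip_Y: 2
  Tip_W vs Tip_U: 6
  Tip_Y vs Tip_U: 5
The largest is 6 mismatches, between Tip_W and Tip_U; p = 6/13 = 0.462.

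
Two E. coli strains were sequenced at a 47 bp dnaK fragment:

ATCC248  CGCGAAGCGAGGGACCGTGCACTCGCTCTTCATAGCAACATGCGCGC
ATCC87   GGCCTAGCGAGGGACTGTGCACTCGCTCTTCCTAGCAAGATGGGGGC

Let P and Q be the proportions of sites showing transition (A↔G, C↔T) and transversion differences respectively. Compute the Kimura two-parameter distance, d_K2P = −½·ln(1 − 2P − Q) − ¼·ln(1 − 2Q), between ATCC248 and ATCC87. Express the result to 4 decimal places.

Mismatches occur at site 1 (C→G, transversion), site 4 (G→C, transversion), site 5 (A→T, transversion), site 16 (C→T, transition), site 32 (A→C, transversion), site 39 (C→G, transversion), site 43 (C→G, transversion), site 45 (C→G, transversion).
Of the 8 differences, 1 transition and 7 transversions over 47 sites: P = 1/47 = 0.021277, Q = 7/47 = 0.148936.
d = −0.5·ln(0.808510) − 0.25·ln(0.702128) = −0.5·(-0.212562) − 0.25·(-0.353640) = 0.1947.

0.1947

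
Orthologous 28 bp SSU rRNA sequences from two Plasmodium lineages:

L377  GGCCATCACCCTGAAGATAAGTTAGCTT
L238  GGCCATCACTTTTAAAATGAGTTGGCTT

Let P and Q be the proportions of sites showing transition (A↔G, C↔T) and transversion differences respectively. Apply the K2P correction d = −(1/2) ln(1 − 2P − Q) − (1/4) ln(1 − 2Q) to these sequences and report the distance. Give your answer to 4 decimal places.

0.2680

Differing sites — 10:C/T (Ti); 11:C/T (Ti); 13:G/T (Tv); 16:G/A (Ti); 19:A/G (Ti); 24:A/G (Ti).
Of the 6 differences, 5 transitions and 1 transversion over 28 sites: P = 5/28 = 0.178571, Q = 1/28 = 0.035714.
d = −0.5·ln(0.607144) − 0.25·ln(0.928572) = −0.5·(-0.498989) − 0.25·(-0.074107) = 0.2680.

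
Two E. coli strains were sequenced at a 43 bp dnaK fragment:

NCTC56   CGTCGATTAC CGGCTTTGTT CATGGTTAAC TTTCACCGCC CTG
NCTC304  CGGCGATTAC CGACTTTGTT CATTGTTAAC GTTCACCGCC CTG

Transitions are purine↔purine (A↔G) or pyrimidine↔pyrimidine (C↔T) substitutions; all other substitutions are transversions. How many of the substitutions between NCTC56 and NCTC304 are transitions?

1

The sequences differ at positions 3 (T/G, transversion), 13 (G/A, transition), 24 (G/T, transversion), 31 (T/G, transversion).
Of the 4 differences, 1 transition and 3 transversions, so the answer is 1.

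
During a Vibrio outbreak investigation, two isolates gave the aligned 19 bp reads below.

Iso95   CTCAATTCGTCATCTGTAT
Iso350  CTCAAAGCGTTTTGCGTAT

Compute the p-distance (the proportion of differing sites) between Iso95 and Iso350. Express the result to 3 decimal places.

0.316

Mismatches occur at site 6 (T→A), site 7 (T→G), site 11 (C→T), site 12 (A→T), site 14 (C→G), site 15 (T→C).
There are 6 differences over 19 sites, so p = 6/19 = 0.316.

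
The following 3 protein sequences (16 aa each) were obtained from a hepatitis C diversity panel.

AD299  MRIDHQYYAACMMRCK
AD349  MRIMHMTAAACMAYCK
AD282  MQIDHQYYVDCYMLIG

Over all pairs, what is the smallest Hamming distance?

Pairwise Hamming distances:
  AD299 vs AD349: 6
  AD299 vs AD282: 7
  AD349 vs AD282: 12
The smallest is 6, between AD299 and AD349.

6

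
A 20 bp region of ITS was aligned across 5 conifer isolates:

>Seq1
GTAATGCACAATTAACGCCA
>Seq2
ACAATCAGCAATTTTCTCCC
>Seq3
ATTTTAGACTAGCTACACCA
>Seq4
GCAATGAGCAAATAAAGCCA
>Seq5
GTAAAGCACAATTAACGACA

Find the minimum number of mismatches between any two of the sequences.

2

Pairwise Hamming distances:
  Seq1 vs Seq2: 9
  Seq1 vs Seq3: 10
  Seq1 vs Seq4: 5
  Seq1 vs Seq5: 2
  Seq2 vs Seq3: 12
  Seq2 vs Seq4: 8
  Seq2 vs Seq5: 11
  Seq3 vs Seq4: 13
  Seq3 vs Seq5: 12
  Seq4 vs Seq5: 7
The smallest is 2, between Seq1 and Seq5.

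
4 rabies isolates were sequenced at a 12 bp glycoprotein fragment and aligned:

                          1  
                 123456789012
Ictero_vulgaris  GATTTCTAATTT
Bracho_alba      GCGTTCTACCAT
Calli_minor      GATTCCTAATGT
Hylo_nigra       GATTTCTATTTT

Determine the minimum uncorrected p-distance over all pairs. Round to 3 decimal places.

Pairwise Hamming distances:
  Ictero_vulgaris vs Bracho_alba: 5
  Ictero_vulgaris vs Calli_minor: 2
  Ictero_vulgaris vs Hylo_nigra: 1
  Bracho_alba vs Calli_minor: 6
  Bracho_alba vs Hylo_nigra: 5
  Calli_minor vs Hylo_nigra: 3
The smallest is 1 mismatch, between Ictero_vulgaris and Hylo_nigra; p = 1/12 = 0.083.

0.083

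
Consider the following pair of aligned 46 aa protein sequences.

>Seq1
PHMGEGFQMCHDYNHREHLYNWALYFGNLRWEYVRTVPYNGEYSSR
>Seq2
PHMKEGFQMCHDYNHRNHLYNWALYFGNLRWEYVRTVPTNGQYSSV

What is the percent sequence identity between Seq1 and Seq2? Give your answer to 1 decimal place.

Mismatches occur at site 4 (G→K), site 17 (E→N), site 39 (Y→T), site 42 (E→Q), site 46 (R→V).
41 of the 46 sites match, so the percent identity is 41/46 × 100 = 89.1%.

89.1%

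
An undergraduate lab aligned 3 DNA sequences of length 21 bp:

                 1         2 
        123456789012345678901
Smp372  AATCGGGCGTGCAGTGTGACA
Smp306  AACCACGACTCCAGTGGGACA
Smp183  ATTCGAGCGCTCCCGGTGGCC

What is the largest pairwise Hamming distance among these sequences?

Pairwise Hamming distances:
  Smp372 vs Smp306: 7
  Smp372 vs Smp183: 9
  Smp306 vs Smp183: 14
The largest is 14, between Smp306 and Smp183.

14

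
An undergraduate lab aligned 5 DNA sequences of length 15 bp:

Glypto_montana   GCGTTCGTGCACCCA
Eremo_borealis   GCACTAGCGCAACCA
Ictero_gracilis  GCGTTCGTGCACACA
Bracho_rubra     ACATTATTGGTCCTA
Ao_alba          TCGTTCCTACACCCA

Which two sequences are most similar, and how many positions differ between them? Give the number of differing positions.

Pairwise Hamming distances:
  Glypto_montana vs Eremo_borealis: 5
  Glypto_montana vs Ictero_gracilis: 1
  Glypto_montana vs Bracho_rubra: 7
  Glypto_montana vs Ao_alba: 3
  Eremo_borealis vs Ictero_gracilis: 6
  Eremo_borealis vs Bracho_rubra: 8
  Eremo_borealis vs Ao_alba: 8
  Ictero_gracilis vs Bracho_rubra: 8
  Ictero_gracilis vs Ao_alba: 4
  Bracho_rubra vs Ao_alba: 8
The smallest is 1, between Glypto_montana and Ictero_gracilis.

1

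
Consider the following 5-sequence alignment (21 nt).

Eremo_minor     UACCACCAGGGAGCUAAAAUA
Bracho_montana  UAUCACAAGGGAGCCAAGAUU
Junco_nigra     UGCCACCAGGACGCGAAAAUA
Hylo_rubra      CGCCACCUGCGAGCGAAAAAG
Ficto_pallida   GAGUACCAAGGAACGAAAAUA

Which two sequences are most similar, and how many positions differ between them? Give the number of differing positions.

Pairwise Hamming distances:
  Eremo_minor vs Bracho_montana: 5
  Eremo_minor vs Junco_nigra: 4
  Eremo_minor vs Hylo_rubra: 7
  Eremo_minor vs Ficto_pallida: 6
  Bracho_montana vs Junco_nigra: 8
  Bracho_montana vs Hylo_rubra: 10
  Bracho_montana vs Ficto_pallida: 9
  Junco_nigra vs Hylo_rubra: 7
  Junco_nigra vs Ficto_pallida: 8
  Hylo_rubra vs Ficto_pallida: 10
The smallest is 4, between Eremo_minor and Junco_nigra.

4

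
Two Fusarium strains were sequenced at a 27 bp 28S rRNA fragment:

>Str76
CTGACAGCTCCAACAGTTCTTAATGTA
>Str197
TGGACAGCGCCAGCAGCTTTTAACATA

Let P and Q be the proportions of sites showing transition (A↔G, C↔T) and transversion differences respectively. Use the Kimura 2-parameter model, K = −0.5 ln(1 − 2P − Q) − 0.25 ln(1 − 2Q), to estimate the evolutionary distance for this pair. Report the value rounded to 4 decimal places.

0.4055

Differing sites — 1:C/T (Ti); 2:T/G (Tv); 9:T/G (Tv); 13:A/G (Ti); 17:T/C (Ti); 19:C/T (Ti); 24:T/C (Ti); 25:G/A (Ti).
Of the 8 differences, 6 transitions and 2 transversions over 27 sites: P = 6/27 = 0.222222, Q = 2/27 = 0.074074.
d = −0.5·ln(0.481482) − 0.25·ln(0.851852) = −0.5·(-0.730886) − 0.25·(-0.160342) = 0.4055.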